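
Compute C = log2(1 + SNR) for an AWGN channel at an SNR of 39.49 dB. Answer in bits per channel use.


SNR_linear = 10^(39.49/10) = 8892.0112; C = log2(1 + SNR_linear) = log2(1 + 8892.0112) = 13.1185

13.1185 bits/channel use


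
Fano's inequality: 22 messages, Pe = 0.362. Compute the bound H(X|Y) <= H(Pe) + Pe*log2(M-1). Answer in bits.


H(Pe) = -Pe*log2(Pe) - (1-Pe)*log2(1-Pe) = -0.362*log2(0.362) - 0.638*log2(0.638) = 0.530670 + 0.413661 = 0.9443. Pe*log2(M-1) = 0.362*log2(21) = 1.590019. Bound = H(Pe) + Pe*log2(M-1) = 0.530670 + 0.413661 + 1.590019 = 2.5343

2.5343 bits


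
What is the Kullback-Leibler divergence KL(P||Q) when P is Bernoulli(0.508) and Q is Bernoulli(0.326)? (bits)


KL = p*log2(p/q) + (1-p)*log2((1-p)/(1-q)) = 0.508*log2(0.508/0.326) + 0.492*log2(0.492/0.674) = 0.1017

0.1017 bits


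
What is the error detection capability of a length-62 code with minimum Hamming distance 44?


Detection capability = d_min - 1 = 44 - 1 = 43

43 errors


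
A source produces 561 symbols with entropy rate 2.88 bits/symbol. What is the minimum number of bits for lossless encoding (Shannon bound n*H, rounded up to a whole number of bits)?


Minimum bits >= n * H = 561 * 2.88 = 1615.68, rounded up to a whole number of bits = 1616

1616 bits


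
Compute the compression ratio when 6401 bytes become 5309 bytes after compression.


Ratio = original / compressed = 6401 / 5309 = 1.2057

1.2057


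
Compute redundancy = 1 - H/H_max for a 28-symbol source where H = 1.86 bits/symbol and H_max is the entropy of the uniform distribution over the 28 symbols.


H_max = log2(K) = log2(28) = 4.8074 bits/symbol. Redundancy = 1 - H/H_max = 1 - 1.86/4.8074 = 1 - 0.3869 = 0.6131

0.6131


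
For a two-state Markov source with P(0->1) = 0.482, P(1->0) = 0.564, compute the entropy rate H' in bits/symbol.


Stationary distribution: pi_0 = p10/(p01+p10) = 0.5392, pi_1 = 0.4608. Entropy rate H' = pi_0*H(p01) + pi_1*H(p10) = 0.5392*0.9991 + 0.4608*0.9881 = 0.994

0.994 bits/symbol


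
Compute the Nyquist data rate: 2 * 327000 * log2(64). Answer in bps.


Rate = 2 * B * log2(M) = 2 * 327000 * 6.0 = 3924000.0

3924000.0 bps


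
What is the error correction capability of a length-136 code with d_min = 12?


Correction capability = floor((d-1)/2) = floor((12-1)/2) = 5

5 errors


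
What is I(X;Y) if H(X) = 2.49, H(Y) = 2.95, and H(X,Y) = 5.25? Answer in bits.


I(X;Y) = H(X) + H(Y) - H(X,Y) = 2.49 + 2.95 - 5.25 = 0.19

0.19 bits


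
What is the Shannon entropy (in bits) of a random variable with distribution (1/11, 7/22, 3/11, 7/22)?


H = -sum(p_i * log2(p_i)). Terms: -(1/11)*log2(1/11) = 0.314494; -(7/22)*log2(7/22) = 0.525661; -(3/11)*log2(3/11) = 0.511219; -(7/22)*log2(7/22) = 0.525661. H = 0.314494 + 0.525661 + 0.511219 + 0.525661 = 1.877

1.877 bits


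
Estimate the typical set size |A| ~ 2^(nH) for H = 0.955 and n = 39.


log2|A_typical| = nH = 39 * 0.955 = 37.245, so |A_typical| ~ 2^37.245 = 1.629e+11

1.629e+11


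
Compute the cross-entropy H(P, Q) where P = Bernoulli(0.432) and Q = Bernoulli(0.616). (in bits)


H(P,Q) = -p*log2(q) - (1-p)*log2(1-q). -0.432*log2(0.616) = 0.301967; -0.568*log2(0.384) = 0.784307. H(P,Q) = 0.301967 + 0.784307 = 1.0863

1.0863 bits


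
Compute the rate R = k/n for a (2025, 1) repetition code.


Rate = k/n = 1/2025

1/2025


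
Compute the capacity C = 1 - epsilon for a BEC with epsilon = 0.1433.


C = 1 - epsilon = 1 - 0.1433 = 0.8567

0.8567 bits


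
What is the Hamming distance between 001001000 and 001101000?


Count differing positions: . . . ^ . . . . . = 1 differences

1


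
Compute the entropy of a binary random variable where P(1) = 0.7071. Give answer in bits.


H = -p*log2(p) - (1-p)*log2(1-p). -0.7071*log2(0.7071) = 0.353560; -0.2929*log2(0.2929) = 0.518878. H = 0.353560 + 0.518878 = 0.8724

0.8724 bits


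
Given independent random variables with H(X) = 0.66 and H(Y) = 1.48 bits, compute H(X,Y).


For independent variables, H(X,Y) = H(X) + H(Y) = 0.66 + 1.48 = 2.14

2.14 bits


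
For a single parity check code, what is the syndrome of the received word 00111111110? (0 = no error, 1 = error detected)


Syndrome = XOR of all bits = 0 XOR 0 XOR 1 XOR 1 XOR 1 XOR 1 XOR 1 XOR 1 XOR 1 XOR 1 XOR 0 = 0

0


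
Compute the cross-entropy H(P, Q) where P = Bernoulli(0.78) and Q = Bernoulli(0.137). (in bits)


H(P,Q) = -p*log2(q) - (1-p)*log2(1-q). -0.78*log2(0.137) = 2.236847; -0.22*log2(0.863) = 0.046765. H(P,Q) = 2.236847 + 0.046765 = 2.2836

2.2836 bits


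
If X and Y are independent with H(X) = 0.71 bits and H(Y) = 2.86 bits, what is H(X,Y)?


For independent variables, H(X,Y) = H(X) + H(Y) = 0.71 + 2.86 = 3.57

3.57 bits


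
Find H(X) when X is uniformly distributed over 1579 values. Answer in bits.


H = log2(n) = log2(1579) = 10.6248

10.6248 bits


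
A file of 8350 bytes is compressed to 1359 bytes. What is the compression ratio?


Ratio = original / compressed = 8350 / 1359 = 6.1442

6.1442


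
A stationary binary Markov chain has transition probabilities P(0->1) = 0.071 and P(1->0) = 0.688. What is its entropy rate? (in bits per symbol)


Stationary distribution: pi_0 = p10/(p01+p10) = 0.9065, pi_1 = 0.0935. Entropy rate H' = pi_0*H(p01) + pi_1*H(p10) = 0.9065*0.3696 + 0.0935*0.8955 = 0.4188

0.4188 bits/symbol


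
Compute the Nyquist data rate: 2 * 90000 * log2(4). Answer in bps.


Rate = 2 * B * log2(M) = 2 * 90000 * 2.0 = 360000.0

360000.0 bps


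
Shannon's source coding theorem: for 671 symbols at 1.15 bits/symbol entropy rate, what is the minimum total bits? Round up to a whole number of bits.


Minimum bits >= n * H = 671 * 1.15 = 771.65, rounded up to a whole number of bits = 772

772 bits


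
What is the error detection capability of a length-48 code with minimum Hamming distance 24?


Detection capability = d_min - 1 = 24 - 1 = 23

23 errors


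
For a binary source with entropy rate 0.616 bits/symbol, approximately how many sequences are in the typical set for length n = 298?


log2|A_typical| = nH = 298 * 0.616 = 183.568, so |A_typical| ~ 2^183.568 = 1.817e+55

1.817e+55


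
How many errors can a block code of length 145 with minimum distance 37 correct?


Correction capability = floor((d-1)/2) = floor((37-1)/2) = 18

18 errors


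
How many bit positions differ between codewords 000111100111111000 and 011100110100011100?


Count differing positions: . ^ ^ . ^ ^ . ^ . . ^ ^ ^ . . ^ . . = 9 differences

9


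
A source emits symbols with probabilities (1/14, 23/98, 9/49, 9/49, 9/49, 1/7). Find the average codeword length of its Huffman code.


Huffman construction (repeatedly merge the two least-probable nodes; each merge adds 1 bit to every symbol beneath it): 1/14 + 1/7 = 3/14; 9/49 + 9/49 = 18/49; 9/49 + 3/14 = 39/98; 23/98 + 18/49 = 59/98; 39/98 + 59/98 = 1. Resulting codeword lengths (in the order the probabilities were given): (3, 2, 3, 3, 2, 3). L_avg = sum(p_i * l_i) = 1/14*3 + 23/98*2 + 9/49*3 + 9/49*3 + 9/49*2 + 1/7*3 = 253/98 = 2.5816

2.5816 bits


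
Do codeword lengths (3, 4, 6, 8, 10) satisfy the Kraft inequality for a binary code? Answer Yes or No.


Kraft sum = sum(2^(-l_i)) = 0.208, need <= 1. Result: satisfied (a binary prefix-free code with these lengths exists)

Yes


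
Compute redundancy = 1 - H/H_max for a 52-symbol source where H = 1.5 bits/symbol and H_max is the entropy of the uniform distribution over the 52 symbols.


H_max = log2(K) = log2(52) = 5.7004 bits/symbol. Redundancy = 1 - H/H_max = 1 - 1.5/5.7004 = 1 - 0.2631 = 0.7369

0.7369


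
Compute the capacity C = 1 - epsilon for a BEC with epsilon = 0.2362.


C = 1 - epsilon = 1 - 0.2362 = 0.7638

0.7638 bits


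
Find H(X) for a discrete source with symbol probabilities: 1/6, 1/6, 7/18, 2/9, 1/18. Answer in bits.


H = -sum(p_i * log2(p_i)). Terms: -(1/6)*log2(1/6) = 0.430827; -(1/6)*log2(1/6) = 0.430827; -(7/18)*log2(7/18) = 0.529888; -(2/9)*log2(2/9) = 0.482206; -(1/18)*log2(1/18) = 0.231663. H = 0.430827 + 0.430827 + 0.529888 + 0.482206 + 0.231663 = 2.1054

2.1054 bits


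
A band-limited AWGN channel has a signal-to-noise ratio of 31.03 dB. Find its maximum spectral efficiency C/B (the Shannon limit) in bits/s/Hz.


SNR_linear = 10^(31.03/10) = 1267.6519; C/B = log2(1 + SNR_linear) = log2(1 + 1267.6519) = 10.3091

10.3091 bits/s/Hz


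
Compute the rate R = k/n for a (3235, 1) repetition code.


Rate = k/n = 1/3235

1/3235


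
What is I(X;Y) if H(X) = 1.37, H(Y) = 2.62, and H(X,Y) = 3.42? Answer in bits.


I(X;Y) = H(X) + H(Y) - H(X,Y) = 1.37 + 2.62 - 3.42 = 0.57

0.57 bits


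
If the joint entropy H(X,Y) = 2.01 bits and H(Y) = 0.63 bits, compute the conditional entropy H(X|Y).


H(X|Y) = H(X,Y) - H(Y) = 2.01 - 0.63 = 1.38

1.38 bits


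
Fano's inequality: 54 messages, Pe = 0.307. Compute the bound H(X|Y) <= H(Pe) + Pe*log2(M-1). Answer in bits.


H(Pe) = -Pe*log2(Pe) - (1-Pe)*log2(1-Pe) = -0.307*log2(0.307) - 0.693*log2(0.693) = 0.523033 + 0.366647 = 0.8897. Pe*log2(M-1) = 0.307*log2(53) = 1.758472. Bound = H(Pe) + Pe*log2(M-1) = 0.523033 + 0.366647 + 1.758472 = 2.6482

2.6482 bits


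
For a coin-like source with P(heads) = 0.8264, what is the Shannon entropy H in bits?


H = -p*log2(p) - (1-p)*log2(1-p). -0.8264*log2(0.8264) = 0.227333; -0.1736*log2(0.1736) = 0.438542. H = 0.227333 + 0.438542 = 0.6659

0.6659 bits


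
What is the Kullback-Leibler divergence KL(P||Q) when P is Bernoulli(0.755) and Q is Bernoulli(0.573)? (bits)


KL = p*log2(p/q) + (1-p)*log2((1-p)/(1-q)) = 0.755*log2(0.755/0.573) + 0.245*log2(0.245/0.427) = 0.1041

0.1041 bits


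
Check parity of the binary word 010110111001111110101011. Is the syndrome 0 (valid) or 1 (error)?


Syndrome = XOR of all bits = 0 XOR 1 XOR 0 XOR 1 XOR 1 XOR 0 XOR 1 XOR 1 XOR 1 XOR 0 XOR 0 XOR 1 XOR 1 XOR 1 XOR 1 XOR 1 XOR 1 XOR 0 XOR 1 XOR 0 XOR 1 XOR 0 XOR 1 XOR 1 = 0

0


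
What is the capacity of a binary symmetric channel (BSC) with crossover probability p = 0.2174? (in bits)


H(p) = -p*log2(p) - (1-p)*log2(1-p) = -0.2174*log2(0.2174) - 0.7826*log2(0.7826) = 0.478623 + 0.276769 = 0.7554. C = 1 - H(p) = 1 - 0.7554 = 0.2446

0.2446 bits


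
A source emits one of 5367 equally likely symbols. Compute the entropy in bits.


H = log2(n) = log2(5367) = 12.3899

12.3899 bits


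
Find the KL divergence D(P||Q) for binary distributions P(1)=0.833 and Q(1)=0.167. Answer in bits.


KL = p*log2(p/q) + (1-p)*log2((1-p)/(1-q)) = 0.833*log2(0.833/0.167) + 0.167*log2(0.167/0.833) = 1.5441

1.5441 bits


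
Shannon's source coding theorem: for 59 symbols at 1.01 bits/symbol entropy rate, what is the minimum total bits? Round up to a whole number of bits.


Minimum bits >= n * H = 59 * 1.01 = 59.59, rounded up to a whole number of bits = 60

60 bits


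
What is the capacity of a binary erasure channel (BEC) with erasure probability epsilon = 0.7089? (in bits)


C = 1 - epsilon = 1 - 0.7089 = 0.2911

0.2911 bits


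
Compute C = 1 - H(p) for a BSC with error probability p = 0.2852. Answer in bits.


H(p) = -p*log2(p) - (1-p)*log2(1-p) = -0.2852*log2(0.2852) - 0.7148*log2(0.7148) = 0.516199 + 0.346241 = 0.8624. C = 1 - H(p) = 1 - 0.8624 = 0.1376

0.1376 bits


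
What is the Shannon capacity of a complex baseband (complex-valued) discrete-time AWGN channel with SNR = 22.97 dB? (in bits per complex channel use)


SNR_linear = 10^(22.97/10) = 198.1527; C = log2(1 + SNR_linear) = log2(1 + 198.1527) = 7.6377

7.6377 bits/channel use


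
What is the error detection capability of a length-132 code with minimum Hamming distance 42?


Detection capability = d_min - 1 = 42 - 1 = 41

41 errors


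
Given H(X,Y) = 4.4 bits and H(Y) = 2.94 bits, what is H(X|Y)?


H(X|Y) = H(X,Y) - H(Y) = 4.4 - 2.94 = 1.46

1.46 bits


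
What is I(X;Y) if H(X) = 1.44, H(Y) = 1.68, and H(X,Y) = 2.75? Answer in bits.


I(X;Y) = H(X) + H(Y) - H(X,Y) = 1.44 + 1.68 - 2.75 = 0.37

0.37 bits


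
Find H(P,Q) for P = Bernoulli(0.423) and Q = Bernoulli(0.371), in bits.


H(P,Q) = -p*log2(q) - (1-p)*log2(1-q). -0.423*log2(0.371) = 0.605105; -0.577*log2(0.629) = 0.385937. H(P,Q) = 0.605105 + 0.385937 = 0.991

0.991 bits


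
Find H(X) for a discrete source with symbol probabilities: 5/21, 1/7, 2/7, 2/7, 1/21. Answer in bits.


H = -sum(p_i * log2(p_i)). Terms: -(5/21)*log2(5/21) = 0.492950; -(1/7)*log2(1/7) = 0.401051; -(2/7)*log2(2/7) = 0.516387; -(2/7)*log2(2/7) = 0.516387; -(1/21)*log2(1/21) = 0.209158. H = 0.492950 + 0.401051 + 0.516387 + 0.516387 + 0.209158 = 2.1359

2.1359 bits


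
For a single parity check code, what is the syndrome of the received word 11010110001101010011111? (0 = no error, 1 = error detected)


Syndrome = XOR of all bits = 1 XOR 1 XOR 0 XOR 1 XOR 0 XOR 1 XOR 1 XOR 0 XOR 0 XOR 0 XOR 1 XOR 1 XOR 0 XOR 1 XOR 0 XOR 1 XOR 0 XOR 0 XOR 1 XOR 1 XOR 1 XOR 1 XOR 1 = 0

0


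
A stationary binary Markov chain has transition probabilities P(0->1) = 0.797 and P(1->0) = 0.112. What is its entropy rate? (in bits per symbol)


Stationary distribution: pi_0 = p10/(p01+p10) = 0.1232, pi_1 = 0.8768. Entropy rate H' = pi_0*H(p01) + pi_1*H(p10) = 0.1232*0.7279 + 0.8768*0.5059 = 0.5333

0.5333 bits/symbol


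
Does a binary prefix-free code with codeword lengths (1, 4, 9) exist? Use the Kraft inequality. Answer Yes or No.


Kraft sum = sum(2^(-l_i)) = 0.5645, need <= 1. Result: satisfied (a binary prefix-free code with these lengths exists)

Yes


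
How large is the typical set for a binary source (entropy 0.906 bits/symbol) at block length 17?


log2|A_typical| = nH = 17 * 0.906 = 15.402, so |A_typical| ~ 2^15.402 = 4.330e+04

4.330e+04


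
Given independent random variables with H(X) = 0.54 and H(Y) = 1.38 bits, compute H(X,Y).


For independent variables, H(X,Y) = H(X) + H(Y) = 0.54 + 1.38 = 1.92

1.92 bits


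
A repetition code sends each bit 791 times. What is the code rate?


Rate = k/n = 1/791

1/791


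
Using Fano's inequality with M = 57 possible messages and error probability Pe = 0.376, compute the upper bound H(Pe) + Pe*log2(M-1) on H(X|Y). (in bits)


H(Pe) = -Pe*log2(Pe) - (1-Pe)*log2(1-Pe) = -0.376*log2(0.376) - 0.624*log2(0.624) = 0.530609 + 0.424558 = 0.9552. Pe*log2(M-1) = 0.376*log2(56) = 2.183565. Bound = H(Pe) + Pe*log2(M-1) = 0.530609 + 0.424558 + 2.183565 = 3.1387

3.1387 bits


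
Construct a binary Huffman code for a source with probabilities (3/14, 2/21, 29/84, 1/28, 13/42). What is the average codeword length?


Huffman construction (repeatedly merge the two least-probable nodes; each merge adds 1 bit to every symbol beneath it): 1/28 + 2/21 = 11/84; 11/84 + 3/14 = 29/84; 13/42 + 29/84 = 55/84; 29/84 + 55/84 = 1. Resulting codeword lengths (in the order the probabilities were given): (2, 3, 2, 3, 2). L_avg = sum(p_i * l_i) = 3/14*2 + 2/21*3 + 29/84*2 + 1/28*3 + 13/42*2 = 179/84 = 2.131

2.131 bits


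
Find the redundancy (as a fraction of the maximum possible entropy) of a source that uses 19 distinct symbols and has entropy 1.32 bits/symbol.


H_max = log2(K) = log2(19) = 4.2479 bits/symbol. Redundancy = 1 - H/H_max = 1 - 1.32/4.2479 = 1 - 0.3107 = 0.6893

0.6893


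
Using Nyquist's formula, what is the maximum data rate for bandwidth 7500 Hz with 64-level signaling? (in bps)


Rate = 2 * B * log2(M) = 2 * 7500 * 6.0 = 90000.0

90000.0 bps


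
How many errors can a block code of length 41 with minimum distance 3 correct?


Correction capability = floor((d-1)/2) = floor((3-1)/2) = 1

1 errors


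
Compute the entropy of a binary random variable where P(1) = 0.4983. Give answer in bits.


H = -p*log2(p) - (1-p)*log2(1-p). -0.4983*log2(0.4983) = 0.500748; -0.5017*log2(0.5017) = 0.499243. H = 0.500748 + 0.499243 = 1.0

1.0 bits


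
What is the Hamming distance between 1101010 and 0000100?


Count differing positions: ^ ^ . ^ ^ ^ . = 5 differences

5


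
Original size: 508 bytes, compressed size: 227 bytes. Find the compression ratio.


Ratio = original / compressed = 508 / 227 = 2.2379

2.2379


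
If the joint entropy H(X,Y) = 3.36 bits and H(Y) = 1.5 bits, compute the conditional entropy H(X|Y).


H(X|Y) = H(X,Y) - H(Y) = 3.36 - 1.5 = 1.86

1.86 bits


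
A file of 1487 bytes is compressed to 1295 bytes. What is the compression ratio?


Ratio = original / compressed = 1487 / 1295 = 1.1483

1.1483


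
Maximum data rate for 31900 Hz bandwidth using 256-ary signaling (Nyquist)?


Rate = 2 * B * log2(M) = 2 * 31900 * 8.0 = 510400.0

510400.0 bps


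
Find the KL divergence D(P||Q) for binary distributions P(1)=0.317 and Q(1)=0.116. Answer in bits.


KL = p*log2(p/q) + (1-p)*log2((1-p)/(1-q)) = 0.317*log2(0.317/0.116) + 0.683*log2(0.683/0.884) = 0.2056

0.2056 bits


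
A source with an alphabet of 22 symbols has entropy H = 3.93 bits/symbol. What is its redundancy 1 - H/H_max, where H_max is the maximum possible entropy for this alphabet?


H_max = log2(K) = log2(22) = 4.4594 bits/symbol. Redundancy = 1 - H/H_max = 1 - 3.93/4.4594 = 1 - 0.8813 = 0.1187

0.1187


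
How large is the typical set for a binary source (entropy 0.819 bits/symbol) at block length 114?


log2|A_typical| = nH = 114 * 0.819 = 93.366, so |A_typical| ~ 2^93.366 = 1.276e+28

1.276e+28


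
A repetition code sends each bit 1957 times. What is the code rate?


Rate = k/n = 1/1957

1/1957


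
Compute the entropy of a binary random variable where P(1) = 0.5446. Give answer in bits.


H = -p*log2(p) - (1-p)*log2(1-p). -0.5446*log2(0.5446) = 0.477468; -0.4554*log2(0.4554) = 0.516785. H = 0.477468 + 0.516785 = 0.9943

0.9943 bits


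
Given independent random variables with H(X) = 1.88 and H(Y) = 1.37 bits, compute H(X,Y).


For independent variables, H(X,Y) = H(X) + H(Y) = 1.88 + 1.37 = 3.25

3.25 bits


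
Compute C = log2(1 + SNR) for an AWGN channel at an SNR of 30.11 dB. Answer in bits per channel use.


SNR_linear = 10^(30.11/10) = 1025.6519; C = log2(1 + SNR_linear) = log2(1 + 1025.6519) = 10.0037

10.0037 bits/channel use


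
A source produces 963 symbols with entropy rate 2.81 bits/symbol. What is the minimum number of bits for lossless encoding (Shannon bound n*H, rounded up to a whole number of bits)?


Minimum bits >= n * H = 963 * 2.81 = 2706.03, rounded up to a whole number of bits = 2707

2707 bits


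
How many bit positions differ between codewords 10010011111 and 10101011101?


Count differing positions: . . ^ ^ ^ . . . . ^ . = 4 differences

4


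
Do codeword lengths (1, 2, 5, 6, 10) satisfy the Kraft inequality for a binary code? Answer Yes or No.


Kraft sum = sum(2^(-l_i)) = 0.7979, need <= 1. Result: satisfied (a binary prefix-free code with these lengths exists)

Yes


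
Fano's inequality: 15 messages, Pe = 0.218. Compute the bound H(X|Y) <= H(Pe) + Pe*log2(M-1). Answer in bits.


H(Pe) = -Pe*log2(Pe) - (1-Pe)*log2(1-Pe) = -0.218*log2(0.218) - 0.782*log2(0.782) = 0.479077 + 0.277422 = 0.7565. Pe*log2(M-1) = 0.218*log2(14) = 0.830003. Bound = H(Pe) + Pe*log2(M-1) = 0.479077 + 0.277422 + 0.830003 = 1.5865

1.5865 bits


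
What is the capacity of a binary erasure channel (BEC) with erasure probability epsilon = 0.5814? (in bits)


C = 1 - epsilon = 1 - 0.5814 = 0.4186

0.4186 bits


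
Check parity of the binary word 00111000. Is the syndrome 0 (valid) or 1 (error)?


Syndrome = XOR of all bits = 0 XOR 0 XOR 1 XOR 1 XOR 1 XOR 0 XOR 0 XOR 0 = 1

1


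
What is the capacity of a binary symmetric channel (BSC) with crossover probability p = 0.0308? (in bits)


H(p) = -p*log2(p) - (1-p)*log2(1-p) = -0.0308*log2(0.0308) - 0.9692*log2(0.9692) = 0.154645 + 0.043744 = 0.1984. C = 1 - H(p) = 1 - 0.1984 = 0.8016

0.8016 bits


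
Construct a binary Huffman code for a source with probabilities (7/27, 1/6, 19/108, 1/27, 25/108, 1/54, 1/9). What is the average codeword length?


Huffman construction (repeatedly merge the two least-probable nodes; each merge adds 1 bit to every symbol beneath it): 1/54 + 1/27 = 1/18; 1/18 + 1/9 = 1/6; 1/6 + 1/6 = 1/3; 19/108 + 25/108 = 11/27; 7/27 + 1/3 = 16/27; 11/27 + 16/27 = 1. Resulting codeword lengths (in the order the probabilities were given): (2, 3, 2, 5, 2, 5, 4). L_avg = sum(p_i * l_i) = 7/27*2 + 1/6*3 + 19/108*2 + 1/27*5 + 25/108*2 + 1/54*5 + 1/9*4 = 23/9 = 2.5556

2.5556 bits


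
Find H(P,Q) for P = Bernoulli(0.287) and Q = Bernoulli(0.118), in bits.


H(P,Q) = -p*log2(q) - (1-p)*log2(1-q). -0.287*log2(0.118) = 0.884862; -0.713*log2(0.882) = 0.129160. H(P,Q) = 0.884862 + 0.129160 = 1.014

1.014 bits


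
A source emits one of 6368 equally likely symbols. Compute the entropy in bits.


H = log2(n) = log2(6368) = 12.6366

12.6366 bits


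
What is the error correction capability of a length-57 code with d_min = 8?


Correction capability = floor((d-1)/2) = floor((8-1)/2) = 3

3 errors


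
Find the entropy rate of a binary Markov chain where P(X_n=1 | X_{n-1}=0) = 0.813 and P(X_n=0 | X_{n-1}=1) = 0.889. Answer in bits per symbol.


Stationary distribution: pi_0 = p10/(p01+p10) = 0.5223, pi_1 = 0.4777. Entropy rate H' = pi_0*H(p01) + pi_1*H(p10) = 0.5223*0.6952 + 0.4777*0.5029 = 0.6033

0.6033 bits/symbol


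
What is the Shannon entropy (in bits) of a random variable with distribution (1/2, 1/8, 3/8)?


H = -sum(p_i * log2(p_i)). Terms: -(1/2)*log2(1/2) = 0.500000; -(1/8)*log2(1/8) = 0.375000; -(3/8)*log2(3/8) = 0.530639. H = 0.500000 + 0.375000 + 0.530639 = 1.4056

1.4056 bits


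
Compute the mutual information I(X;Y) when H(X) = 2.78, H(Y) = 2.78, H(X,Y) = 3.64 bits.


I(X;Y) = H(X) + H(Y) - H(X,Y) = 2.78 + 2.78 - 3.64 = 1.92

1.92 bits


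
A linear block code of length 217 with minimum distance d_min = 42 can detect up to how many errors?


Detection capability = d_min - 1 = 42 - 1 = 41

41 errors


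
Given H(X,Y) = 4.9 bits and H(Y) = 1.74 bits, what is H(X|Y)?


H(X|Y) = H(X,Y) - H(Y) = 4.9 - 1.74 = 3.16

3.16 bits


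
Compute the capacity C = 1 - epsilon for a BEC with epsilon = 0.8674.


C = 1 - epsilon = 1 - 0.8674 = 0.1326

0.1326 bits


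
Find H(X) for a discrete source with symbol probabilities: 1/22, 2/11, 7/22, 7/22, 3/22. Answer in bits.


H = -sum(p_i * log2(p_i)). Terms: -(1/22)*log2(1/22) = 0.202701; -(2/11)*log2(2/11) = 0.447169; -(7/22)*log2(7/22) = 0.525661; -(7/22)*log2(7/22) = 0.525661; -(3/22)*log2(3/22) = 0.391973. H = 0.202701 + 0.447169 + 0.525661 + 0.525661 + 0.391973 = 2.0932

2.0932 bits


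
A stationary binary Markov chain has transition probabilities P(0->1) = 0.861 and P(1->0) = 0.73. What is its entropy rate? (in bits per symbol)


Stationary distribution: pi_0 = p10/(p01+p10) = 0.4588, pi_1 = 0.5412. Entropy rate H' = pi_0*H(p01) + pi_1*H(p10) = 0.4588*0.5816 + 0.5412*0.8415 = 0.7222

0.7222 bits/symbol


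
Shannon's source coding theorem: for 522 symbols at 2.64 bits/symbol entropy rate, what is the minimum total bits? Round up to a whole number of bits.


Minimum bits >= n * H = 522 * 2.64 = 1378.08, rounded up to a whole number of bits = 1379

1379 bits


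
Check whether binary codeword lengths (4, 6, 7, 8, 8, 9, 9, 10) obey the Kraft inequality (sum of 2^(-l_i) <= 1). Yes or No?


Kraft sum = sum(2^(-l_i)) = 0.0986, need <= 1. Result: satisfied (a binary prefix-free code with these lengths exists)

Yes


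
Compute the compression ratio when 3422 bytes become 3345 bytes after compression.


Ratio = original / compressed = 3422 / 3345 = 1.023

1.023


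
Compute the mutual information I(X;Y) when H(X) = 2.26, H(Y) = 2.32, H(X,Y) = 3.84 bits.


I(X;Y) = H(X) + H(Y) - H(X,Y) = 2.26 + 2.32 - 3.84 = 0.74

0.74 bits


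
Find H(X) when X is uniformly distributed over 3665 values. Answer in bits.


H = log2(n) = log2(3665) = 11.8396

11.8396 bits


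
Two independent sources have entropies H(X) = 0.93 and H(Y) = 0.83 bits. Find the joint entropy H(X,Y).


For independent variables, H(X,Y) = H(X) + H(Y) = 0.93 + 0.83 = 1.76

1.76 bits


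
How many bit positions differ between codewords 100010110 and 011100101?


Count differing positions: ^ ^ ^ ^ ^ . . ^ ^ = 7 differences

7


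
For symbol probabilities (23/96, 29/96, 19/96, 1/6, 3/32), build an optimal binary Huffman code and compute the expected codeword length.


Huffman construction (repeatedly merge the two least-probable nodes; each merge adds 1 bit to every symbol beneath it): 3/32 + 1/6 = 25/96; 19/96 + 23/96 = 7/16; 25/96 + 29/96 = 9/16; 7/16 + 9/16 = 1. Resulting codeword lengths (in the order the probabilities were given): (2, 2, 2, 3, 3). L_avg = sum(p_i * l_i) = 23/96*2 + 29/96*2 + 19/96*2 + 1/6*3 + 3/32*3 = 217/96 = 2.2604

2.2604 bits


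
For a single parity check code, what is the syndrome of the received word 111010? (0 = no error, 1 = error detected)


Syndrome = XOR of all bits = 1 XOR 1 XOR 1 XOR 0 XOR 1 XOR 0 = 0

0


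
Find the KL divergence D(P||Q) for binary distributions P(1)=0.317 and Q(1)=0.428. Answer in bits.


KL = p*log2(p/q) + (1-p)*log2((1-p)/(1-q)) = 0.317*log2(0.317/0.428) + 0.683*log2(0.683/0.572) = 0.0375

0.0375 bits


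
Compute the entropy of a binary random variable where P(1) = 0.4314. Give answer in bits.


H = -p*log2(p) - (1-p)*log2(1-p). -0.4314*log2(0.4314) = 0.523246; -0.5686*log2(0.5686) = 0.463133. H = 0.523246 + 0.463133 = 0.9864

0.9864 bits


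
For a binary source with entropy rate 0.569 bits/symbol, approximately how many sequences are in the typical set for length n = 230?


log2|A_typical| = nH = 230 * 0.569 = 130.87, so |A_typical| ~ 2^130.87 = 2.488e+39

2.488e+39


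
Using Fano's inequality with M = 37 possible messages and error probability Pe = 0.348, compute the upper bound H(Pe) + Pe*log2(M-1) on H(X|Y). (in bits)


H(Pe) = -Pe*log2(Pe) - (1-Pe)*log2(1-Pe) = -0.348*log2(0.348) - 0.652*log2(0.652) = 0.529949 + 0.402321 = 0.9323. Pe*log2(M-1) = 0.348*log2(36) = 1.799134. Bound = H(Pe) + Pe*log2(M-1) = 0.529949 + 0.402321 + 1.799134 = 2.7314

2.7314 bits


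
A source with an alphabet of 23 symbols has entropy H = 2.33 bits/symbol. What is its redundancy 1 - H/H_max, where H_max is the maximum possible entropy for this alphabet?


H_max = log2(K) = log2(23) = 4.5236 bits/symbol. Redundancy = 1 - H/H_max = 1 - 2.33/4.5236 = 1 - 0.5151 = 0.4849

0.4849


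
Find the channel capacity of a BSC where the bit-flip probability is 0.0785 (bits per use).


H(p) = -p*log2(p) - (1-p)*log2(1-p) = -0.0785*log2(0.0785) - 0.9215*log2(0.9215) = 0.288186 + 0.108685 = 0.3969. C = 1 - H(p) = 1 - 0.3969 = 0.6031

0.6031 bits


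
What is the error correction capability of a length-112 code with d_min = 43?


Correction capability = floor((d-1)/2) = floor((43-1)/2) = 21

21 errors


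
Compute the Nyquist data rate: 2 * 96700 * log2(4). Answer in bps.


Rate = 2 * B * log2(M) = 2 * 96700 * 2.0 = 386800.0

386800.0 bps


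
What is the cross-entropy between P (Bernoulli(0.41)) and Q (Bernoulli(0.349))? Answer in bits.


H(P,Q) = -p*log2(q) - (1-p)*log2(1-q). -0.41*log2(0.349) = 0.622667; -0.59*log2(0.651) = 0.365370. H(P,Q) = 0.622667 + 0.365370 = 0.988

0.988 bits


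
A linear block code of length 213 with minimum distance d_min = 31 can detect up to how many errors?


Detection capability = d_min - 1 = 31 - 1 = 30

30 errors


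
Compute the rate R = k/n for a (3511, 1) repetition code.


Rate = k/n = 1/3511

1/3511


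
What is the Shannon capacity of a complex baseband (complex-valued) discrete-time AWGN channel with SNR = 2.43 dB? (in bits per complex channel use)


SNR_linear = 10^(2.43/10) = 1.7498; C = log2(1 + SNR_linear) = log2(1 + 1.7498) = 1.4594

1.4594 bits/channel use


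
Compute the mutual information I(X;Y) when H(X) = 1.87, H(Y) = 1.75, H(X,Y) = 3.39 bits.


I(X;Y) = H(X) + H(Y) - H(X,Y) = 1.87 + 1.75 - 3.39 = 0.23

0.23 bits


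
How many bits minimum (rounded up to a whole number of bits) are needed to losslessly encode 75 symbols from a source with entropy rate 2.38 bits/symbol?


Minimum bits >= n * H = 75 * 2.38 = 178.5, rounded up to a whole number of bits = 179

179 bits


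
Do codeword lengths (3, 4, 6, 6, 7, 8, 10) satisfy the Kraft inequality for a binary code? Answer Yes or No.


Kraft sum = sum(2^(-l_i)) = 0.2314, need <= 1. Result: satisfied (a binary prefix-free code with these lengths exists)

Yes


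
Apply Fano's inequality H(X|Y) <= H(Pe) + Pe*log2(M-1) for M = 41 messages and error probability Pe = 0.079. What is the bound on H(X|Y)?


H(Pe) = -Pe*log2(Pe) - (1-Pe)*log2(1-Pe) = -0.079*log2(0.079) - 0.921*log2(0.921) = 0.289298 + 0.109348 = 0.3986. Pe*log2(M-1) = 0.079*log2(40) = 0.420432. Bound = H(Pe) + Pe*log2(M-1) = 0.289298 + 0.109348 + 0.420432 = 0.8191

0.8191 bits


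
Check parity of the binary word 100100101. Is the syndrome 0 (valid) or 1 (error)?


Syndrome = XOR of all bits = 1 XOR 0 XOR 0 XOR 1 XOR 0 XOR 0 XOR 1 XOR 0 XOR 1 = 0

0


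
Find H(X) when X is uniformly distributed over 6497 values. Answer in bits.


H = log2(n) = log2(6497) = 12.6656

12.6656 bits


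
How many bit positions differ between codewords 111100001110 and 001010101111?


Count differing positions: ^ ^ . ^ ^ . ^ . . . . ^ = 6 differences

6


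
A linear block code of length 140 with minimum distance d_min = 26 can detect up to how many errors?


Detection capability = d_min - 1 = 26 - 1 = 25

25 errors


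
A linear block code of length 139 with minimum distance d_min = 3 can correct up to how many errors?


Correction capability = floor((d-1)/2) = floor((3-1)/2) = 1

1 errors


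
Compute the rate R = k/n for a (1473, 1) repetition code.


Rate = k/n = 1/1473

1/1473


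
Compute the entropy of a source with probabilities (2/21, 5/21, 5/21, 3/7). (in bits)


H = -sum(p_i * log2(p_i)). Terms: -(2/21)*log2(2/21) = 0.323078; -(5/21)*log2(5/21) = 0.492950; -(5/21)*log2(5/21) = 0.492950; -(3/7)*log2(3/7) = 0.523882. H = 0.323078 + 0.492950 + 0.492950 + 0.523882 = 1.8329

1.8329 bits


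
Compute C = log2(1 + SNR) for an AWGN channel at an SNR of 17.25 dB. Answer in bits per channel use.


SNR_linear = 10^(17.25/10) = 53.0884; C = log2(1 + SNR_linear) = log2(1 + 53.0884) = 5.7572

5.7572 bits/channel use


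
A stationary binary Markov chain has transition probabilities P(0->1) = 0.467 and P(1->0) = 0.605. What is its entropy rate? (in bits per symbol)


Stationary distribution: pi_0 = p10/(p01+p10) = 0.5644, pi_1 = 0.4356. Entropy rate H' = pi_0*H(p01) + pi_1*H(p10) = 0.5644*0.9969 + 0.4356*0.968 = 0.9843

0.9843 bits/symbol


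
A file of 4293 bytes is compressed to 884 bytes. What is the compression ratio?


Ratio = original / compressed = 4293 / 884 = 4.8563

4.8563


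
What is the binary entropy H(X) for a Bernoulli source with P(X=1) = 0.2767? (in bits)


H = -p*log2(p) - (1-p)*log2(1-p). -0.2767*log2(0.2767) = 0.512893; -0.7233*log2(0.7233) = 0.338023. H = 0.512893 + 0.338023 = 0.8509

0.8509 bits


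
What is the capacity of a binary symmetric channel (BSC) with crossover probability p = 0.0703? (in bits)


H(p) = -p*log2(p) - (1-p)*log2(1-p) = -0.0703*log2(0.0703) - 0.9297*log2(0.9297) = 0.269272 + 0.097770 = 0.367. C = 1 - H(p) = 1 - 0.367 = 0.633

0.633 bits


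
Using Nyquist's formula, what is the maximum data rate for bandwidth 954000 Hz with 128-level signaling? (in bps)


Rate = 2 * B * log2(M) = 2 * 954000 * 7.0 = 13356000.0

13356000.0 bps


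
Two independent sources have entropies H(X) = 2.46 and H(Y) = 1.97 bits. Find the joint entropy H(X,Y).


For independent variables, H(X,Y) = H(X) + H(Y) = 2.46 + 1.97 = 4.43

4.43 bits


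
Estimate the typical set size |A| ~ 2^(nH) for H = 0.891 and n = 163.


log2|A_typical| = nH = 163 * 0.891 = 145.233, so |A_typical| ~ 2^145.233 = 5.242e+43

5.242e+43


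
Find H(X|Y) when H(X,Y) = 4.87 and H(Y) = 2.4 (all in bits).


H(X|Y) = H(X,Y) - H(Y) = 4.87 - 2.4 = 2.47

2.47 bits


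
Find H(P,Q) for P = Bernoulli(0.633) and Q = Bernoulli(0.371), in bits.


H(P,Q) = -p*log2(q) - (1-p)*log2(1-q). -0.633*log2(0.371) = 0.905512; -0.367*log2(0.629) = 0.245475. H(P,Q) = 0.905512 + 0.245475 = 1.151

1.151 bits


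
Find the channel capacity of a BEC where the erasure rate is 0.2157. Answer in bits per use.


C = 1 - epsilon = 1 - 0.2157 = 0.7843

0.7843 bits


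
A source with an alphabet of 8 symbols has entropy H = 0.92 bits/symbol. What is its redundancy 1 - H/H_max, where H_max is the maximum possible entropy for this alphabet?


H_max = log2(K) = log2(8) = 3.0 bits/symbol. Redundancy = 1 - H/H_max = 1 - 0.92/3.0 = 1 - 0.3067 = 0.6933

0.6933


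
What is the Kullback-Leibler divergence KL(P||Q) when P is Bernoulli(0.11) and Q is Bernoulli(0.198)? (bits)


KL = p*log2(p/q) + (1-p)*log2((1-p)/(1-q)) = 0.11*log2(0.11/0.198) + 0.89*log2(0.89/0.802) = 0.0404

0.0404 bits


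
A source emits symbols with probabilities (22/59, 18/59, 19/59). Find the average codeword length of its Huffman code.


Huffman construction (repeatedly merge the two least-probable nodes; each merge adds 1 bit to every symbol beneath it): 18/59 + 19/59 = 37/59; 22/59 + 37/59 = 1. Resulting codeword lengths (in the order the probabilities were given): (1, 2, 2). L_avg = sum(p_i * l_i) = 22/59*1 + 18/59*2 + 19/59*2 = 96/59 = 1.6271

1.6271 bits


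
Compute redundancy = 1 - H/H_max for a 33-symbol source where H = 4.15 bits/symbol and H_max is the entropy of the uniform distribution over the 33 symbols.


H_max = log2(K) = log2(33) = 5.0444 bits/symbol. Redundancy = 1 - H/H_max = 1 - 4.15/5.0444 = 1 - 0.8227 = 0.1773

0.1773


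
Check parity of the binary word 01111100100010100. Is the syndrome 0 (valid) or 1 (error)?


Syndrome = XOR of all bits = 0 XOR 1 XOR 1 XOR 1 XOR 1 XOR 1 XOR 0 XOR 0 XOR 1 XOR 0 XOR 0 XOR 0 XOR 1 XOR 0 XOR 1 XOR 0 XOR 0 = 0

0


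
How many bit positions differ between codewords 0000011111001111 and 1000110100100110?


Count differing positions: ^ . . . ^ . ^ . ^ ^ ^ . ^ . . ^ = 8 differences

8


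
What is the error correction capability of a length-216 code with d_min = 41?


Correction capability = floor((d-1)/2) = floor((41-1)/2) = 20

20 errors


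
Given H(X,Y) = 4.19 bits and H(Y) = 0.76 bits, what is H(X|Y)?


H(X|Y) = H(X,Y) - H(Y) = 4.19 - 0.76 = 3.43

3.43 bits


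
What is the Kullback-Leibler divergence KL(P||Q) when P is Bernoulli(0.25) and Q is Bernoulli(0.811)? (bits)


KL = p*log2(p/q) + (1-p)*log2((1-p)/(1-q)) = 0.25*log2(0.25/0.811) + 0.75*log2(0.75/0.189) = 1.0669

1.0669 bits


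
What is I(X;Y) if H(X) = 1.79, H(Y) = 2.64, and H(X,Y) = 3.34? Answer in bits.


I(X;Y) = H(X) + H(Y) - H(X,Y) = 1.79 + 2.64 - 3.34 = 1.09

1.09 bits


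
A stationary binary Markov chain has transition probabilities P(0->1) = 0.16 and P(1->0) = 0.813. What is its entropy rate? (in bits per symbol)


Stationary distribution: pi_0 = p10/(p01+p10) = 0.8356, pi_1 = 0.1644. Entropy rate H' = pi_0*H(p01) + pi_1*H(p10) = 0.8356*0.6343 + 0.1644*0.6952 = 0.6443

0.6443 bits/symbol


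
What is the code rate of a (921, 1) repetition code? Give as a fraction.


Rate = k/n = 1/921

1/921


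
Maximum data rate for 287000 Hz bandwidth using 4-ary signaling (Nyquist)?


Rate = 2 * B * log2(M) = 2 * 287000 * 2.0 = 1148000.0

1148000.0 bps


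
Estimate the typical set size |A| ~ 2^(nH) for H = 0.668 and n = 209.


log2|A_typical| = nH = 209 * 0.668 = 139.612, so |A_typical| ~ 2^139.612 = 1.065e+42

1.065e+42


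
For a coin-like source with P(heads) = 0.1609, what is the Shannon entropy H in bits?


H = -p*log2(p) - (1-p)*log2(1-p). -0.1609*log2(0.1609) = 0.424094; -0.8391*log2(0.8391) = 0.212364. H = 0.424094 + 0.212364 = 0.6365

0.6365 bits


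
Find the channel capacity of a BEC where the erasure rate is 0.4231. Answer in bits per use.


C = 1 - epsilon = 1 - 0.4231 = 0.5769

0.5769 bits


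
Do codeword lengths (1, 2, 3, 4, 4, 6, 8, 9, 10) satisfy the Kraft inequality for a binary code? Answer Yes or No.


Kraft sum = sum(2^(-l_i)) = 1.0225, need <= 1. Result: violated (a binary prefix-free code with these lengths cannot exist)

No


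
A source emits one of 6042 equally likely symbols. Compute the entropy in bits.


H = log2(n) = log2(6042) = 12.5608

12.5608 bits


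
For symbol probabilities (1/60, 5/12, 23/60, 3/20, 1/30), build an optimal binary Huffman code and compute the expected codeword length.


Huffman construction (repeatedly merge the two least-probable nodes; each merge adds 1 bit to every symbol beneath it): 1/60 + 1/30 = 1/20; 1/20 + 3/20 = 1/5; 1/5 + 23/60 = 7/12; 5/12 + 7/12 = 1. Resulting codeword lengths (in the order the probabilities were given): (4, 1, 2, 3, 4). L_avg = sum(p_i * l_i) = 1/60*4 + 5/12*1 + 23/60*2 + 3/20*3 + 1/30*4 = 11/6 = 1.8333

1.8333 bits


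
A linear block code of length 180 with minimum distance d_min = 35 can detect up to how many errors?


Detection capability = d_min - 1 = 35 - 1 = 34

34 errors


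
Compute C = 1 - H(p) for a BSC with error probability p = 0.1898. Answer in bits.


H(p) = -p*log2(p) - (1-p)*log2(1-p) = -0.1898*log2(0.1898) - 0.8102*log2(0.8102) = 0.455036 + 0.246017 = 0.7011. C = 1 - H(p) = 1 - 0.7011 = 0.2989

0.2989 bits


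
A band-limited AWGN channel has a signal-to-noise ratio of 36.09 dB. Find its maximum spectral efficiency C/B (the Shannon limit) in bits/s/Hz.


SNR_linear = 10^(36.09/10) = 4064.4333; C/B = log2(1 + SNR_linear) = log2(1 + 4064.4333) = 11.9892

11.9892 bits/s/Hz


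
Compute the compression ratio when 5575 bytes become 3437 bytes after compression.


Ratio = original / compressed = 5575 / 3437 = 1.6221

1.6221


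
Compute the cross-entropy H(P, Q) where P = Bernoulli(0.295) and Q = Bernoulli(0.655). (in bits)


H(P,Q) = -p*log2(q) - (1-p)*log2(1-q). -0.295*log2(0.655) = 0.180078; -0.705*log2(0.345) = 1.082409. H(P,Q) = 0.180078 + 1.082409 = 1.2625

1.2625 bits


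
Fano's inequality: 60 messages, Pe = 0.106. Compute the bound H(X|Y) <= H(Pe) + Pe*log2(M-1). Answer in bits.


H(Pe) = -Pe*log2(Pe) - (1-Pe)*log2(1-Pe) = -0.106*log2(0.106) - 0.894*log2(0.894) = 0.343214 + 0.144518 = 0.4877. Pe*log2(M-1) = 0.106*log2(59) = 0.623560. Bound = H(Pe) + Pe*log2(M-1) = 0.343214 + 0.144518 + 0.623560 = 1.1113

1.1113 bits


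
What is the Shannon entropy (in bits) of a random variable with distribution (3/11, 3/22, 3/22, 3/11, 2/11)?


H = -sum(p_i * log2(p_i)). Terms: -(3/11)*log2(3/11) = 0.511219; -(3/22)*log2(3/22) = 0.391973; -(3/22)*log2(3/22) = 0.391973; -(3/11)*log2(3/11) = 0.511219; -(2/11)*log2(2/11) = 0.447169. H = 0.511219 + 0.391973 + 0.391973 + 0.511219 + 0.447169 = 2.2536

2.2536 bits


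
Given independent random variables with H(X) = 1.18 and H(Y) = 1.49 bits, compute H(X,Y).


For independent variables, H(X,Y) = H(X) + H(Y) = 1.18 + 1.49 = 2.67

2.67 bits


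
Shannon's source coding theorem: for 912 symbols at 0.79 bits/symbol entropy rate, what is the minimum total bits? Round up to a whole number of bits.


Minimum bits >= n * H = 912 * 0.79 = 720.48, rounded up to a whole number of bits = 721

721 bits


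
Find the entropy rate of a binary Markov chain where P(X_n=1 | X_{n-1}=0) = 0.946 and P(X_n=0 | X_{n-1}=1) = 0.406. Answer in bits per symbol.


Stationary distribution: pi_0 = p10/(p01+p10) = 0.3003, pi_1 = 0.6997. Entropy rate H' = pi_0*H(p01) + pi_1*H(p10) = 0.3003*0.3032 + 0.6997*0.9744 = 0.7728

0.7728 bits/symbol


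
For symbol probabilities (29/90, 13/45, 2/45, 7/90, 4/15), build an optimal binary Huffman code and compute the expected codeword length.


Huffman construction (repeatedly merge the two least-probable nodes; each merge adds 1 bit to every symbol beneath it): 2/45 + 7/90 = 11/90; 11/90 + 4/15 = 7/18; 13/45 + 29/90 = 11/18; 7/18 + 11/18 = 1. Resulting codeword lengths (in the order the probabilities were given): (2, 2, 3, 3, 2). L_avg = sum(p_i * l_i) = 29/90*2 + 13/45*2 + 2/45*3 + 7/90*3 + 4/15*2 = 191/90 = 2.1222

2.1222 bits
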